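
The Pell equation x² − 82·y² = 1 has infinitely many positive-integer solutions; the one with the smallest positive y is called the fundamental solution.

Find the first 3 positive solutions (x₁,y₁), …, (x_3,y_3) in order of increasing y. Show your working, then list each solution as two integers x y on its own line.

√82 = [9; 18, …], period ℓ=1 (odd) → k=1
step 0: (9, 1)  from 9·(1,0) + (0,1)
step 1: (163, 18)  from 18·(9,1) + (1,0)
fundamental: x₁=163, y₁=18  (since 26569 − 82·324 = 1)
(163+18√82)^2 = 53137 + 5868√82
(163+18√82)^3 = 17322499 + 1912950√82

163 18
53137 5868
17322499 1912950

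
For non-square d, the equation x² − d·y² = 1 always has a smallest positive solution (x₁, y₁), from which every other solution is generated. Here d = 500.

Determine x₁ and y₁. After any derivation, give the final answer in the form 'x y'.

√500 = [22; 2,1,3,2,1,…,1,2,44, …], period ℓ=14 (even) → k=13
step 0: (22, 1)  from 22·(1,0) + (0,1)
step 1: (45, 2)  from 2·(22,1) + (1,0)
step 2: (67, 3)  from 1·(45,2) + (22,1)
step 3: (246, 11)  from 3·(67,3) + (45,2)
…
step 5: (805, 36)  from 1·(559,25) + (246,11)
…
step 7: (14445, 646)  from 10·(1364,61) + (805,36)
…
step 10: (76317, 3413)  from 2·(30254,1353) + (15809,707)
step 11: (259205, 11592)  from 3·(76317,3413) + (30254,1353)
step 12: (335522, 15005)  from 1·(259205,11592) + (76317,3413)
step 13: (930249, 41602)  from 2·(335522,15005) + (259205,11592)
(x₁, y₁) = (930249, 41602);  930249² − 500·41602² = 1 ✓

930249 41602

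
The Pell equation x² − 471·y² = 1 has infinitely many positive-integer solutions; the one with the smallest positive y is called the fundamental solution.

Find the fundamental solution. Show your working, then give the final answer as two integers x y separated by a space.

7838695 361188

d=471: √d = [21; 1,2,2,1,3,…,2,1,42] (ℓ=14, even), read p_13/q_13
i=0: a=21 ⇒ p=21, q=1
…
i=2: a=2 ⇒ p=65, q=3
i=3: a=2 ⇒ p=152, q=7
i=4: a=1 ⇒ p=217, q=10
i=5: a=3 ⇒ p=803, q=37
…
i=7: a=14 ⇒ p=48809, q=2249
i=8: a=4 ⇒ p=198665, q=9154
…
i=11: a=2 ⇒ p=2331742, q=107441
i=12: a=2 ⇒ p=5506953, q=253747
i=13: a=1 ⇒ p=7838695, q=361188
(x₁, y₁) = (7838695, 361188);  7838695² − 471·361188² = 1 ✓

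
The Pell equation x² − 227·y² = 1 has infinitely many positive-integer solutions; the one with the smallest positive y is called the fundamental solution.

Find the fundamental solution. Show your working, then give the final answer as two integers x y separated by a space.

d=227: √d = [15; 15,30] (ℓ=2, even), read p_1/q_1
a_0=15:  p_0=15·1+0=15,  q_0=15·0+1=1
a_1=15:  p_1=15·15+1=226,  q_1=15·1+0=15
(x₁, y₁) = (226, 15);  226² − 227·15² = 1 ✓

226 15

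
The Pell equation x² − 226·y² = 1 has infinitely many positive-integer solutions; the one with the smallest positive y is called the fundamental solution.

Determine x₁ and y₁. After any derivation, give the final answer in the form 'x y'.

√226 → a₀=15, period (30); ℓ=1 odd so k=1
step 0: (15, 1)  from 15·(1,0) + (0,1)
step 1: (451, 30)  from 30·(15,1) + (1,0)
fundamental: x₁=451, y₁=30  (since 203401 − 226·900 = 1)

451 30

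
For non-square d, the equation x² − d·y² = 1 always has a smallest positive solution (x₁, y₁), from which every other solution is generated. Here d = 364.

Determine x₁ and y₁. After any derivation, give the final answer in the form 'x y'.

d=364: √d = [19; 12,1,2,3,1,8,1,3,2,1,12,38] (ℓ=12, even), read p_11/q_11
a_0=19:  p_0=19·1+0=19,  q_0=19·0+1=1
…
a_3=2:  p_3=2·248+229=725,  q_3=2·13+12=38
a_4=3:  p_4=3·725+248=2423,  q_4=3·38+13=127
…
a_7=1:  p_7=1·27607+3148=30755,  q_7=1·1447+165=1612
…
a_9=2:  p_9=2·119872+30755=270499,  q_9=2·6283+1612=14178
a_10=1:  p_10=1·270499+119872=390371,  q_10=1·14178+6283=20461
a_11=12:  p_11=12·390371+270499=4954951,  q_11=12·20461+14178=259710
→ (4954951, 259710).  Check: 4954951²=24551539412401, 364·259710²=24551539412400, difference 1.

4954951 259710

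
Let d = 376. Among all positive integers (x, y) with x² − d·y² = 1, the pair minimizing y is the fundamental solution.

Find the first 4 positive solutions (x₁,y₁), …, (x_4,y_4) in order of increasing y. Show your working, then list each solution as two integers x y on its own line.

2143295 110532
9187426914049 473805365880
39382732335491159615 2031009343327438668
168817626601983862467148801 8706104341013491514496240

√376 = [19; 2,1,1,3,1,…,1,2,38, …], period ℓ=16 (even) → k=15
a_0=19:  p_0=19·1+0=19,  q_0=19·0+1=1
…
a_2=1:  p_2=1·39+19=58,  q_2=1·2+1=3
…
a_4=3:  p_4=3·97+58=349,  q_4=3·5+3=18
a_5=1:  p_5=1·349+97=446,  q_5=1·18+5=23
a_6=2:  p_6=2·446+349=1241,  q_6=2·23+18=64
a_7=2:  p_7=2·1241+446=2928,  q_7=2·64+23=151
…
a_12=3:  p_12=3·99455+70621=368986,  q_12=3·5129+3642=19029
a_13=1:  p_13=1·368986+99455=468441,  q_13=1·19029+5129=24158
a_14=1:  p_14=1·468441+368986=837427,  q_14=1·24158+19029=43187
a_15=2:  p_15=2·837427+468441=2143295,  q_15=2·43187+24158=110532
fundamental: x₁=2143295, y₁=110532  (since 4593713457025 − 376·12217323024 = 1)
(x_2, y_2) = (2143295·2143295 + 376·110532·110532, 2143295·110532 + 110532·2143295) = (9187426914049, 473805365880)
(x_3, y_3) = (2143295·9187426914049 + 376·110532·473805365880, 2143295·473805365880 + 110532·9187426914049) = (39382732335491159615, 2031009343327438668)
(x_4, y_4) = (2143295·39382732335491159615 + 376·110532·2031009343327438668, 2143295·2031009343327438668 + 110532·39382732335491159615) = (168817626601983862467148801, 8706104341013491514496240)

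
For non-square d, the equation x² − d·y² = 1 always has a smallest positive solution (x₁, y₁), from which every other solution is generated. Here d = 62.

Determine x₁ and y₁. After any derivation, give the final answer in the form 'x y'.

63 8

d=62: √d = [7; 1,6,1,14] (ℓ=4, even), read p_3/q_3
k=0  a_k=7  p_k/q_k = 7/1
…
k=2  a_k=6  p_k/q_k = 55/7
k=3  a_k=1  p_k/q_k = 63/8
fundamental: x₁=63, y₁=8  (since 3969 − 62·64 = 1)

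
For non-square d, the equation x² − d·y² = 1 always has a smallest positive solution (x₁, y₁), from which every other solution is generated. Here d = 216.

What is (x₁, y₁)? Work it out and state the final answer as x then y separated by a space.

√216 = [14; 1,2,3,2,1,28, …], period ℓ=6 (even) → k=5
k=0  a_k=14  p_k/q_k = 14/1
k=1  a_k=1  p_k/q_k = 15/1
k=2  a_k=2  p_k/q_k = 44/3
…
k=4  a_k=2  p_k/q_k = 338/23
k=5  a_k=1  p_k/q_k = 485/33
→ (485, 33).  Check: 485²=235225, 216·33²=235224, difference 1.

485 33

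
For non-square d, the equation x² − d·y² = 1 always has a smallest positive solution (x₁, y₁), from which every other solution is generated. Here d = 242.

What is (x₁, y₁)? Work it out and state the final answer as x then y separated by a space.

19601 1260

√242 → a₀=15, period (1,1,3,1,14,1,3,1,1,30); ℓ=10 even so k=9
i=0: a=15 ⇒ p=15, q=1
…
i=2: a=1 ⇒ p=31, q=2
…
i=6: a=1 ⇒ p=2209, q=142
i=7: a=3 ⇒ p=8696, q=559
i=8: a=1 ⇒ p=10905, q=701
i=9: a=1 ⇒ p=19601, q=1260
(x₁, y₁) = (19601, 1260);  19601² − 242·1260² = 1 ✓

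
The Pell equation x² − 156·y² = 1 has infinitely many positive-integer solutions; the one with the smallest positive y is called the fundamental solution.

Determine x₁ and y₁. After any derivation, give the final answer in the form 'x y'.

√156 → a₀=12, period (2,24); ℓ=2 even so k=1
step 0: (12, 1)  from 12·(1,0) + (0,1)
step 1: (25, 2)  from 2·(12,1) + (1,0)
→ (25, 2).  Check: 25²=625, 156·2²=624, difference 1.

25 2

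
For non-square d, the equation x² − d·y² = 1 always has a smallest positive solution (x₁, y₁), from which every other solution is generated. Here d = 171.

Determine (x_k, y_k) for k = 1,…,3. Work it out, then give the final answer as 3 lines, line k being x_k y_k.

170 13
57799 4420
19651490 1502787

[13; 13,26] for √171; ℓ=2 ⇒ convergent index 1
i=0: a=13 ⇒ p=13, q=1
i=1: a=13 ⇒ p=170, q=13
fundamental: x₁=170, y₁=13  (since 28900 − 171·169 = 1)
k=2:  x_2 = 170·170+171·13·13 = 57799,  y_2 = 170·13+13·170 = 4420
k=3:  x_3 = 170·57799+171·13·4420 = 19651490,  y_3 = 170·4420+13·57799 = 1502787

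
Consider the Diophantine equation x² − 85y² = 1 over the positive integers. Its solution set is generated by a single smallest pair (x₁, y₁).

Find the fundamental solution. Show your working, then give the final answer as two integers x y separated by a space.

285769 30996

√85 = [9; 4,1,1,4,18, …], period ℓ=5 (odd) → k=9
k=0  a_k=9  p_k/q_k = 9/1
k=1  a_k=4  p_k/q_k = 37/4
k=2  a_k=1  p_k/q_k = 46/5
k=3  a_k=1  p_k/q_k = 83/9
k=4  a_k=4  p_k/q_k = 378/41
k=5  a_k=18  p_k/q_k = 6887/747
k=6  a_k=4  p_k/q_k = 27926/3029
…
k=8  a_k=1  p_k/q_k = 62739/6805
k=9  a_k=4  p_k/q_k = 285769/30996
fundamental: x₁=285769, y₁=30996  (since 81663921361 − 85·960752016 = 1)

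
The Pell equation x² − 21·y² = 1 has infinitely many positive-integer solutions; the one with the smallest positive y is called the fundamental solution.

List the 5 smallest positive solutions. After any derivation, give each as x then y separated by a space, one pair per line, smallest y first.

√21 → a₀=4, period (1,1,2,1,1,8); ℓ=6 even so k=5
i=0: a=4 ⇒ p=4, q=1
i=1: a=1 ⇒ p=5, q=1
i=2: a=1 ⇒ p=9, q=2
i=3: a=2 ⇒ p=23, q=5
i=4: a=1 ⇒ p=32, q=7
i=5: a=1 ⇒ p=55, q=12
(x₁, y₁) = (55, 12);  55² − 21·12² = 1 ✓
(x_2, y_2) = (55·55 + 21·12·12, 55·12 + 12·55) = (6049, 1320)
(x_3, y_3) = (55·6049 + 21·12·1320, 55·1320 + 12·6049) = (665335, 145188)
(x_4, y_4) = (55·665335 + 21·12·145188, 55·145188 + 12·665335) = (73180801, 15969360)
(x_5, y_5) = (55·73180801 + 21·12·15969360, 55·15969360 + 12·73180801) = (8049222775, 1756484412)

55 12
6049 1320
665335 145188
73180801 15969360
8049222775 1756484412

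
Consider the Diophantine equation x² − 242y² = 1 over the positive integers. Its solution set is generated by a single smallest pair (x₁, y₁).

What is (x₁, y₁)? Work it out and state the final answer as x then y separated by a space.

19601 1260

[15; 1,1,3,1,14,1,3,1,1,30] for √242; ℓ=10 ⇒ convergent index 9
k=0  a_k=15  p_k/q_k = 15/1
…
k=4  a_k=1  p_k/q_k = 140/9
…
k=8  a_k=1  p_k/q_k = 10905/701
k=9  a_k=1  p_k/q_k = 19601/1260
fundamental: x₁=19601, y₁=1260  (since 384199201 − 242·1587600 = 1)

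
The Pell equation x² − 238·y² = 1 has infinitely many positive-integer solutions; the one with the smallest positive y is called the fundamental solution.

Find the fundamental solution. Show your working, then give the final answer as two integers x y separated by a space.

11663 756

[15; 2,2,1,14,1,2,2,30] for √238; ℓ=8 ⇒ convergent index 7
k=0  a_k=15  p_k/q_k = 15/1
…
k=2  a_k=2  p_k/q_k = 77/5
k=3  a_k=1  p_k/q_k = 108/7
…
k=5  a_k=1  p_k/q_k = 1697/110
k=6  a_k=2  p_k/q_k = 4983/323
k=7  a_k=2  p_k/q_k = 11663/756
(x₁, y₁) = (11663, 756);  11663² − 238·756² = 1 ✓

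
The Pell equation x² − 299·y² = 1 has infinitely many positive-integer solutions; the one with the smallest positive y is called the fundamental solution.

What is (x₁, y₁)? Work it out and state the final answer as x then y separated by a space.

[17; 3,2,3,34] for √299; ℓ=4 ⇒ convergent index 3
a_0=17:  p_0=17·1+0=17,  q_0=17·0+1=1
…
a_2=2:  p_2=2·52+17=121,  q_2=2·3+1=7
a_3=3:  p_3=3·121+52=415,  q_3=3·7+3=24
fundamental: x₁=415, y₁=24  (since 172225 − 299·576 = 1)

415 24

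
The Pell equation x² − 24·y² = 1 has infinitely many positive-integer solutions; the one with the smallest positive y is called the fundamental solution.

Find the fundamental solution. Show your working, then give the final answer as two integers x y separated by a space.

5 1

√24 → a₀=4, period (1,8); ℓ=2 even so k=1
a_0=4:  p_0=4·1+0=4,  q_0=4·0+1=1
a_1=1:  p_1=1·4+1=5,  q_1=1·1+0=1
fundamental: x₁=5, y₁=1  (since 25 − 24·1 = 1)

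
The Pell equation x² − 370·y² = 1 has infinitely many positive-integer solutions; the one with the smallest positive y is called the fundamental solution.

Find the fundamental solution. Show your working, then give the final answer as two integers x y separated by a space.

d=370: √d = [19; 4,4,38] (ℓ=3, odd), read p_5/q_5
k=0  a_k=19  p_k/q_k = 19/1
k=1  a_k=4  p_k/q_k = 77/4
k=2  a_k=4  p_k/q_k = 327/17
k=3  a_k=38  p_k/q_k = 12503/650
k=4  a_k=4  p_k/q_k = 50339/2617
k=5  a_k=4  p_k/q_k = 213859/11118
(x₁, y₁) = (213859, 11118);  213859² − 370·11118² = 1 ✓

213859 11118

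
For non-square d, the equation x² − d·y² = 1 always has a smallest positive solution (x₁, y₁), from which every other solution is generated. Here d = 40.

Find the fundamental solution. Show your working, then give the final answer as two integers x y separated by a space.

19 3

[6; 3,12] for √40; ℓ=2 ⇒ convergent index 1
k=0  a_k=6  p_k/q_k = 6/1
k=1  a_k=3  p_k/q_k = 19/3
→ (19, 3).  Check: 19²=361, 40·3²=360, difference 1.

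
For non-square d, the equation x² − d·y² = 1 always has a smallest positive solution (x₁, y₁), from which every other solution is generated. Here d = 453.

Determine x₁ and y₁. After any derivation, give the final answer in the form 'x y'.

√453 = [21; 3,1,1,10,14,10,1,1,3,42, …], period ℓ=10 (even) → k=9
k=0  a_k=21  p_k/q_k = 21/1
…
k=2  a_k=1  p_k/q_k = 85/4
k=3  a_k=1  p_k/q_k = 149/7
k=4  a_k=10  p_k/q_k = 1575/74
k=5  a_k=14  p_k/q_k = 22199/1043
…
k=7  a_k=1  p_k/q_k = 245764/11547
k=8  a_k=1  p_k/q_k = 469329/22051
k=9  a_k=3  p_k/q_k = 1653751/77700
fundamental: x₁=1653751, y₁=77700  (since 2734892370001 − 453·6037290000 = 1)

1653751 77700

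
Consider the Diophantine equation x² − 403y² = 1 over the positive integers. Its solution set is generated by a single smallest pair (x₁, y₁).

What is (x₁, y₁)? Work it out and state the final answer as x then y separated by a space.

669878 33369

d=403: √d = [20; 13,2,1,3,1,3,1,2,13,40] (ℓ=10, even), read p_9/q_9
a_0=20:  p_0=20·1+0=20,  q_0=20·0+1=1
…
a_4=3:  p_4=3·803+542=2951,  q_4=3·40+27=147
…
a_8=2:  p_8=2·17967+14213=50147,  q_8=2·895+708=2498
a_9=13:  p_9=13·50147+17967=669878,  q_9=13·2498+895=33369
→ (669878, 33369).  Check: 669878²=448736534884, 403·33369²=448736534883, difference 1.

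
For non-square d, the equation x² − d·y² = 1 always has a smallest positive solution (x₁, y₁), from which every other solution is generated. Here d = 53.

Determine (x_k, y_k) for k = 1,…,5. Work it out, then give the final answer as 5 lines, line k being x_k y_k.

√53 = [7; 3,1,1,3,14, …], period ℓ=5 (odd) → k=9
step 0: (7, 1)  from 7·(1,0) + (0,1)
…
step 2: (29, 4)  from 1·(22,3) + (7,1)
step 3: (51, 7)  from 1·(29,4) + (22,3)
step 4: (182, 25)  from 3·(51,7) + (29,4)
step 5: (2599, 357)  from 14·(182,25) + (51,7)
step 6: (7979, 1096)  from 3·(2599,357) + (182,25)
…
step 8: (18557, 2549)  from 1·(10578,1453) + (7979,1096)
step 9: (66249, 9100)  from 3·(18557,2549) + (10578,1453)
(x₁, y₁) = (66249, 9100);  66249² − 53·9100² = 1 ✓
n=2: (66249,9100)∘(66249,9100) = (66249·66249+53·9100·9100, 66249·9100+9100·66249) = (8777860001,1205731800)
n=3: (8777860001,1205731800)∘(66249,9100) = (66249·8777860001+53·9100·1205731800, 66249·1205731800+9100·8777860001) = (1163048894346249,159757052027300)
n=4: (1163048894346249,159757052027300)∘(66249,9100) = (66249·1163048894346249+53·9100·159757052027300, 66249·159757052027300+9100·1163048894346249) = (154101652394311440001,21167489878307463600)
n=5: (154101652394311440001,21167489878307463600)∘(66249,9100) = (66249·154101652394311440001+53·9100·21167489878307463600, 66249·21167489878307463600+9100·154101652394311440001) = (20418160737778428282906249,2804650073736225260045500)

66249 9100
8777860001 1205731800
1163048894346249 159757052027300
154101652394311440001 21167489878307463600
20418160737778428282906249 2804650073736225260045500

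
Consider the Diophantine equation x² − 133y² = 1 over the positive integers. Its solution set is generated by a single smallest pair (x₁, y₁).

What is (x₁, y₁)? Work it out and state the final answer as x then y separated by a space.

2588599 224460

[11; 1,1,7,5,1,…,1,1,22] for √133; ℓ=16 ⇒ convergent index 15
a_0=11:  p_0=11·1+0=11,  q_0=11·0+1=1
…
a_2=1:  p_2=1·12+11=23,  q_2=1·1+1=2
…
a_8=2:  p_8=2·3010+1949=7969,  q_8=2·261+169=691
…
a_12=5:  p_12=5·29927+18948=168583,  q_12=5·2595+1643=14618
…
a_14=1:  p_14=1·1210008+168583=1378591,  q_14=1·104921+14618=119539
a_15=1:  p_15=1·1378591+1210008=2588599,  q_15=1·119539+104921=224460
→ (2588599, 224460).  Check: 2588599²=6700844782801, 133·224460²=6700844782800, difference 1.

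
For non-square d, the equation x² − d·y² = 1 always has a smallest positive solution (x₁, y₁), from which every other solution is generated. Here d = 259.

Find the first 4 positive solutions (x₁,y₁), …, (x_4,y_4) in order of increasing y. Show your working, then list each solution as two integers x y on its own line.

√259 → a₀=16, period (10,1,2,3,4,3,2,1,10,32); ℓ=10 even so k=9
k=0  a_k=16  p_k/q_k = 16/1
k=1  a_k=10  p_k/q_k = 161/10
k=2  a_k=1  p_k/q_k = 177/11
k=3  a_k=2  p_k/q_k = 515/32
k=4  a_k=3  p_k/q_k = 1722/107
…
k=6  a_k=3  p_k/q_k = 23931/1487
k=7  a_k=2  p_k/q_k = 55265/3434
k=8  a_k=1  p_k/q_k = 79196/4921
k=9  a_k=10  p_k/q_k = 847225/52644
(x₁, y₁) = (847225, 52644);  847225² − 259·52644² = 1 ✓
(847225+52644√259)^2 = 1435580401249 + 89202625800√259
(847225+52644√259)^3 = 2432519210895520825 + 151149389286757356√259
(847225+52644√259)^4 = 4121782176900479681520001 + 256115082676856799248400√259

847225 52644
1435580401249 89202625800
2432519210895520825 151149389286757356
4121782176900479681520001 256115082676856799248400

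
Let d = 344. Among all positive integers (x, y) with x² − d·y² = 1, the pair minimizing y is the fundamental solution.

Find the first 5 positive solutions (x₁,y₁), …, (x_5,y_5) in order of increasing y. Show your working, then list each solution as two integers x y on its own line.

[18; 1,1,4,1,3,1,4,1,1,36] for √344; ℓ=10 ⇒ convergent index 9
step 0: (18, 1)  from 18·(1,0) + (0,1)
step 1: (19, 1)  from 1·(18,1) + (1,0)
step 2: (37, 2)  from 1·(19,1) + (18,1)
step 3: (167, 9)  from 4·(37,2) + (19,1)
…
step 5: (779, 42)  from 3·(204,11) + (167,9)
…
step 7: (4711, 254)  from 4·(983,53) + (779,42)
step 8: (5694, 307)  from 1·(4711,254) + (983,53)
step 9: (10405, 561)  from 1·(5694,307) + (4711,254)
fundamental: x₁=10405, y₁=561  (since 108264025 − 344·314721 = 1)
k=2:  x_2 = 10405·10405+344·561·561 = 216528049,  y_2 = 10405·561+561·10405 = 11674410
k=3:  x_3 = 10405·216528049+344·561·11674410 = 4505948689285,  y_3 = 10405·11674410+561·216528049 = 242944471539
k=4:  x_4 = 10405·4505948689285+344·561·242944471539 = 93768792007492801,  y_4 = 10405·242944471539+561·4505948689285 = 5055674441052180
k=5:  x_5 = 10405·93768792007492801+344·561·5055674441052180 = 1951328557169976499525,  y_5 = 10405·5055674441052180+561·93768792007492801 = 105208584875351394261

10405 561
216528049 11674410
4505948689285 242944471539
93768792007492801 5055674441052180
1951328557169976499525 105208584875351394261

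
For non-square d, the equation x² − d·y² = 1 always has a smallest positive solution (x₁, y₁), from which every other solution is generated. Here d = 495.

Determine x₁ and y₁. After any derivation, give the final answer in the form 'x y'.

√495 = [22; 4,44, …], period ℓ=2 (even) → k=1
i=0: a=22 ⇒ p=22, q=1
i=1: a=4 ⇒ p=89, q=4
→ (89, 4).  Check: 89²=7921, 495·4²=7920, difference 1.

89 4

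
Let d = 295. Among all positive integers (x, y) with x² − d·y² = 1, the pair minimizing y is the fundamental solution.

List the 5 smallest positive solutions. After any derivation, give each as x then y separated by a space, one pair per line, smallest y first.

√295 = [17; 5,1,2,3,2,6,2,3,2,1,5,34, …], period ℓ=12 (even) → k=11
step 0: (17, 1)  from 17·(1,0) + (0,1)
step 1: (86, 5)  from 5·(17,1) + (1,0)
…
step 3: (292, 17)  from 2·(103,6) + (86,5)
step 4: (979, 57)  from 3·(292,17) + (103,6)
…
step 6: (14479, 843)  from 6·(2250,131) + (979,57)
step 7: (31208, 1817)  from 2·(14479,843) + (2250,131)
step 8: (108103, 6294)  from 3·(31208,1817) + (14479,843)
step 9: (247414, 14405)  from 2·(108103,6294) + (31208,1817)
step 10: (355517, 20699)  from 1·(247414,14405) + (108103,6294)
step 11: (2024999, 117900)  from 5·(355517,20699) + (247414,14405)
(x₁, y₁) = (2024999, 117900);  2024999² − 295·117900² = 1 ✓
(2024999+117900√295)^2 = 8201241900001 + 477494764200√295
(2024999+117900√295)^3 = 33215013292518224999 + 1933852840020353700√295
(2024999+117900√295)^4 = 134520737404664024967600001 + 7832100134376274949528400√295
(2024999+117900√295)^5 = 544808717447381276777437550624999 + 31719989880021710940200100589500√295

2024999 117900
8201241900001 477494764200
33215013292518224999 1933852840020353700
134520737404664024967600001 7832100134376274949528400
544808717447381276777437550624999 31719989880021710940200100589500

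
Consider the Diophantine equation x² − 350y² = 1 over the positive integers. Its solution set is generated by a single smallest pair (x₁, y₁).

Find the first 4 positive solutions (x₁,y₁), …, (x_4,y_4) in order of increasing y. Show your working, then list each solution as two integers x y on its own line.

449 24
403201 21552
362074049 19353672
325142092801 17379575904

√350 → a₀=18, period (1,2,2,2,1,36); ℓ=6 even so k=5
i=0: a=18 ⇒ p=18, q=1
…
i=4: a=2 ⇒ p=318, q=17
i=5: a=1 ⇒ p=449, q=24
fundamental: x₁=449, y₁=24  (since 201601 − 350·576 = 1)
n=2: (449,24)∘(449,24) = (449·449+350·24·24, 449·24+24·449) = (403201,21552)
n=3: (403201,21552)∘(449,24) = (449·403201+350·24·21552, 449·21552+24·403201) = (362074049,19353672)
n=4: (362074049,19353672)∘(449,24) = (449·362074049+350·24·19353672, 449·19353672+24·362074049) = (325142092801,17379575904)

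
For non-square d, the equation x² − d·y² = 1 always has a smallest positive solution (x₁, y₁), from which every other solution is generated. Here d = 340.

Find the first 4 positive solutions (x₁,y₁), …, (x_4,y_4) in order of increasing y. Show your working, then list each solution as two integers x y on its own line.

285769 15498
163327842721 8857695924
93348068572789129 5062509812995614
53351968415791425367681 2893416733491029538408

[18; 2,3,1,1,1,…,3,2,36] for √340; ℓ=14 ⇒ convergent index 13
i=0: a=18 ⇒ p=18, q=1
i=1: a=2 ⇒ p=37, q=2
i=2: a=3 ⇒ p=129, q=7
i=3: a=1 ⇒ p=166, q=9
i=4: a=1 ⇒ p=295, q=16
…
i=6: a=1 ⇒ p=756, q=41
i=7: a=8 ⇒ p=6509, q=353
…
i=9: a=1 ⇒ p=13774, q=747
i=10: a=1 ⇒ p=21039, q=1141
i=11: a=1 ⇒ p=34813, q=1888
i=12: a=3 ⇒ p=125478, q=6805
i=13: a=2 ⇒ p=285769, q=15498
fundamental: x₁=285769, y₁=15498  (since 81663921361 − 340·240188004 = 1)
(x_2, y_2) = (285769·285769 + 340·15498·15498, 285769·15498 + 15498·285769) = (163327842721, 8857695924)
(x_3, y_3) = (285769·163327842721 + 340·15498·8857695924, 285769·8857695924 + 15498·163327842721) = (93348068572789129, 5062509812995614)
(x_4, y_4) = (285769·93348068572789129 + 340·15498·5062509812995614, 285769·5062509812995614 + 15498·93348068572789129) = (53351968415791425367681, 2893416733491029538408)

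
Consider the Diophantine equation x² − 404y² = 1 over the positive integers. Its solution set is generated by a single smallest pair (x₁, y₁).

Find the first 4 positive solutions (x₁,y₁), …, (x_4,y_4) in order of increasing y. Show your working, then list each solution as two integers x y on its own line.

d=404: √d = [20; 10,40] (ℓ=2, even), read p_1/q_1
k=0  a_k=20  p_k/q_k = 20/1
k=1  a_k=10  p_k/q_k = 201/10
(x₁, y₁) = (201, 10);  201² − 404·10² = 1 ✓
(201+10√404)^2 = 80801 + 4020√404
(201+10√404)^3 = 32481801 + 1616030√404
(201+10√404)^4 = 13057603201 + 649640040√404

201 10
80801 4020
32481801 1616030
13057603201 649640040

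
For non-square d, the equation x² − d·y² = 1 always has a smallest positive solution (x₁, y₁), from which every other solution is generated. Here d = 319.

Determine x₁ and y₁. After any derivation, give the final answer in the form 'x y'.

d=319: √d = [17; 1,6,5,1,4,…,6,1,34] (ℓ=14, even), read p_13/q_13
a_0=17:  p_0=17·1+0=17,  q_0=17·0+1=1
a_1=1:  p_1=1·17+1=18,  q_1=1·1+0=1
…
a_4=1:  p_4=1·643+125=768,  q_4=1·36+7=43
…
a_12=6:  p_12=6·1798881+309613=11102899,  q_12=6·100718+17335=621643
a_13=1:  p_13=1·11102899+1798881=12901780,  q_13=1·621643+100718=722361
→ (12901780, 722361).  Check: 12901780²=166455927168400, 319·722361²=166455927168399, difference 1.

12901780 722361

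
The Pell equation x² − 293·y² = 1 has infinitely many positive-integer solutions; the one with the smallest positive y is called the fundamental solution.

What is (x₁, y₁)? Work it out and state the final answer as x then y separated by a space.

√293 = [17; 8,1,1,8,34, …], period ℓ=5 (odd) → k=9
i=0: a=17 ⇒ p=17, q=1
…
i=8: a=1 ⇒ p=1444507, q=84389
i=9: a=8 ⇒ p=12320649, q=719780
→ (12320649, 719780).  Check: 12320649²=151798391781201, 293·719780²=151798391781200, difference 1.

12320649 719780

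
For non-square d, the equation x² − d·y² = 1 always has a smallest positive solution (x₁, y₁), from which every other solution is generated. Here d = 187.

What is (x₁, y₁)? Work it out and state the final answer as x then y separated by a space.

d=187: √d = [13; 1,2,13,2,1,26] (ℓ=6, even), read p_5/q_5
k=0  a_k=13  p_k/q_k = 13/1
k=1  a_k=1  p_k/q_k = 14/1
…
k=4  a_k=2  p_k/q_k = 1135/83
k=5  a_k=1  p_k/q_k = 1682/123
(x₁, y₁) = (1682, 123);  1682² − 187·123² = 1 ✓

1682 123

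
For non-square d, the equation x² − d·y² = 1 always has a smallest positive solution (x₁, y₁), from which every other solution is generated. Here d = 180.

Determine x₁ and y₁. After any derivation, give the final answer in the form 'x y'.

d=180: √d = [13; 2,2,2,26] (ℓ=4, even), read p_3/q_3
k=0  a_k=13  p_k/q_k = 13/1
…
k=2  a_k=2  p_k/q_k = 67/5
k=3  a_k=2  p_k/q_k = 161/12
→ (161, 12).  Check: 161²=25921, 180·12²=25920, difference 1.

161 12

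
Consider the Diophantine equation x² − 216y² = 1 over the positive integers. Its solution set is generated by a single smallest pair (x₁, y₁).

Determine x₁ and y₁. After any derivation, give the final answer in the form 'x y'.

485 33

d=216: √d = [14; 1,2,3,2,1,28] (ℓ=6, even), read p_5/q_5
step 0: (14, 1)  from 14·(1,0) + (0,1)
…
step 2: (44, 3)  from 2·(15,1) + (14,1)
…
step 4: (338, 23)  from 2·(147,10) + (44,3)
step 5: (485, 33)  from 1·(338,23) + (147,10)
(x₁, y₁) = (485, 33);  485² − 216·33² = 1 ✓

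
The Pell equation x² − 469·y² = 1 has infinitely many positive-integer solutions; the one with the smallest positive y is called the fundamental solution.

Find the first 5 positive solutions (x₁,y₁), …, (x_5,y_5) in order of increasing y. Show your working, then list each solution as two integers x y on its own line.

[21; 1,1,1,10,6,10,1,1,1,42] for √469; ℓ=10 ⇒ convergent index 9
k=0  a_k=21  p_k/q_k = 21/1
k=1  a_k=1  p_k/q_k = 22/1
k=2  a_k=1  p_k/q_k = 43/2
k=3  a_k=1  p_k/q_k = 65/3
k=4  a_k=10  p_k/q_k = 693/32
k=5  a_k=6  p_k/q_k = 4223/195
k=6  a_k=10  p_k/q_k = 42923/1982
k=7  a_k=1  p_k/q_k = 47146/2177
k=8  a_k=1  p_k/q_k = 90069/4159
k=9  a_k=1  p_k/q_k = 137215/6336
fundamental: x₁=137215, y₁=6336  (since 18827956225 − 469·40144896 = 1)
(137215+6336√469)^2 = 37655912449 + 1738788480√469
(137215+6336√469)^3 = 10333912053241855 + 477175722560064√469
(137215+6336√469)^4 = 2835935484733506355201 + 130951333540419575040√469
(137215+6336√469)^5 = 778265775065082237004568575 + 35936974463020168255667136√469

137215 6336
37655912449 1738788480
10333912053241855 477175722560064
2835935484733506355201 130951333540419575040
778265775065082237004568575 35936974463020168255667136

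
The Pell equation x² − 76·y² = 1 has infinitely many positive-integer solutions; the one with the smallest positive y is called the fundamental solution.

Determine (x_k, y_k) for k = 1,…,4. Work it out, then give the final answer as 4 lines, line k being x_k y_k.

57799 6630
6681448801 766414740
772362118440199 88596011107890
89283516160768675201 10241521691283453480

[8; 1,2,1,1,5,4,5,1,1,2,1,16] for √76; ℓ=12 ⇒ convergent index 11
a_0=8:  p_0=8·1+0=8,  q_0=8·0+1=1
…
a_5=5:  p_5=5·61+35=340,  q_5=5·7+4=39
…
a_10=2:  p_10=2·16311+8866=41488,  q_10=2·1871+1017=4759
a_11=1:  p_11=1·41488+16311=57799,  q_11=1·4759+1871=6630
fundamental: x₁=57799, y₁=6630  (since 3340724401 − 76·43956900 = 1)
(57799+6630√76)^2 = 6681448801 + 766414740√76
(57799+6630√76)^3 = 772362118440199 + 88596011107890√76
(57799+6630√76)^4 = 89283516160768675201 + 10241521691283453480√76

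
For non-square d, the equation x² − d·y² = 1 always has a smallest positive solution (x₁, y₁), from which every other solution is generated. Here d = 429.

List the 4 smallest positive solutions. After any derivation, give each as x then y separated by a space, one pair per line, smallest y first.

√429 → a₀=20, period (1,2,2,9,1,12,1,9,2,2,1,40); ℓ=12 even so k=11
a_0=20:  p_0=20·1+0=20,  q_0=20·0+1=1
…
a_3=2:  p_3=2·62+21=145,  q_3=2·3+1=7
a_4=9:  p_4=9·145+62=1367,  q_4=9·7+3=66
…
a_6=12:  p_6=12·1512+1367=19511,  q_6=12·73+66=942
…
a_10=2:  p_10=2·438459+208718=1085636,  q_10=2·21169+10077=52415
a_11=1:  p_11=1·1085636+438459=1524095,  q_11=1·52415+21169=73584
(x₁, y₁) = (1524095, 73584);  1524095² − 429·73584² = 1 ✓
n=2: (1524095,73584)∘(1524095,73584) = (1524095·1524095+429·73584·73584, 1524095·73584+73584·1524095) = (4645731138049,224298012960)
n=3: (4645731138049,224298012960)∘(1524095,73584) = (1524095·4645731138049+429·73584·224298012960, 1524095·224298012960+73584·4645731138049) = (14161071197688057215,683702960124468816)
n=4: (14161071197688057215,683702960124468816)∘(1524095,73584) = (1524095·14161071197688057215+429·73584·683702960124468816, 1524095·683702960124468816+73584·14161071197688057215) = (43165635614076113391052801,2084056526021580302230080)

1524095 73584
4645731138049 224298012960
14161071197688057215 683702960124468816
43165635614076113391052801 2084056526021580302230080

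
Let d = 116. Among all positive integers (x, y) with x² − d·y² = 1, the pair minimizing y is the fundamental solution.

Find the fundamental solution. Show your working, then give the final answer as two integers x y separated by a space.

√116 = [10; 1,3,2,1,4,1,2,3,1,20, …], period ℓ=10 (even) → k=9
step 0: (10, 1)  from 10·(1,0) + (0,1)
…
step 2: (43, 4)  from 3·(11,1) + (10,1)
step 3: (97, 9)  from 2·(43,4) + (11,1)
…
step 5: (657, 61)  from 4·(140,13) + (97,9)
step 6: (797, 74)  from 1·(657,61) + (140,13)
…
step 8: (7550, 701)  from 3·(2251,209) + (797,74)
step 9: (9801, 910)  from 1·(7550,701) + (2251,209)
→ (9801, 910).  Check: 9801²=96059601, 116·910²=96059600, difference 1.

9801 910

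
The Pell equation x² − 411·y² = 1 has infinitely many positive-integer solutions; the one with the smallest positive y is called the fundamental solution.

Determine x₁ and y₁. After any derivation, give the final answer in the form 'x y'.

49730 2453

√411 → a₀=20, period (3,1,1,1,19,1,1,1,3,40); ℓ=10 even so k=9
k=0  a_k=20  p_k/q_k = 20/1
k=1  a_k=3  p_k/q_k = 61/3
…
k=3  a_k=1  p_k/q_k = 142/7
…
k=6  a_k=1  p_k/q_k = 4602/227
…
k=8  a_k=1  p_k/q_k = 13583/670
k=9  a_k=3  p_k/q_k = 49730/2453
fundamental: x₁=49730, y₁=2453  (since 2473072900 − 411·6017209 = 1)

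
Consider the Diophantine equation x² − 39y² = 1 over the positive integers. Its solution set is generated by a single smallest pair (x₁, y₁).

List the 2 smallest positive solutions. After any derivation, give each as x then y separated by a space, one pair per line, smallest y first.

25 4
1249 200

√39 = [6; 4,12, …], period ℓ=2 (even) → k=1
a_0=6:  p_0=6·1+0=6,  q_0=6·0+1=1
a_1=4:  p_1=4·6+1=25,  q_1=4·1+0=4
→ (25, 4).  Check: 25²=625, 39·4²=624, difference 1.
n=2: (25,4)∘(25,4) = (25·25+39·4·4, 25·4+4·25) = (1249,200)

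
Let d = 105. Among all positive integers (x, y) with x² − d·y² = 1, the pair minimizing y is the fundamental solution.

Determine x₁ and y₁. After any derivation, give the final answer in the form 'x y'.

√105 = [10; 4,20, …], period ℓ=2 (even) → k=1
k=0  a_k=10  p_k/q_k = 10/1
k=1  a_k=4  p_k/q_k = 41/4
fundamental: x₁=41, y₁=4  (since 1681 − 105·16 = 1)

41 4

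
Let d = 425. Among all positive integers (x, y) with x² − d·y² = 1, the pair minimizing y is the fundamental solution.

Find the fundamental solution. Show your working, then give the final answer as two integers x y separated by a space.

√425 → a₀=20, period (1,1,1,1,1,1,40); ℓ=7 odd so k=13
i=0: a=20 ⇒ p=20, q=1
…
i=2: a=1 ⇒ p=41, q=2
i=3: a=1 ⇒ p=62, q=3
i=4: a=1 ⇒ p=103, q=5
i=5: a=1 ⇒ p=165, q=8
…
i=7: a=40 ⇒ p=10885, q=528
…
i=9: a=1 ⇒ p=22038, q=1069
…
i=11: a=1 ⇒ p=55229, q=2679
i=12: a=1 ⇒ p=88420, q=4289
i=13: a=1 ⇒ p=143649, q=6968
→ (143649, 6968).  Check: 143649²=20635035201, 425·6968²=20635035200, difference 1.

143649 6968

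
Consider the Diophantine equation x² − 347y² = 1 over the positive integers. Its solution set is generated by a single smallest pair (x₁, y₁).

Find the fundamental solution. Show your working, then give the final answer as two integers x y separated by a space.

d=347: √d = [18; 1,1,1,2,4,…,1,1,36] (ℓ=14, even), read p_13/q_13
step 0: (18, 1)  from 18·(1,0) + (0,1)
step 1: (19, 1)  from 1·(18,1) + (1,0)
step 2: (37, 2)  from 1·(19,1) + (18,1)
step 3: (56, 3)  from 1·(37,2) + (19,1)
step 4: (149, 8)  from 2·(56,3) + (37,2)
step 5: (652, 35)  from 4·(149,8) + (56,3)
step 6: (801, 43)  from 1·(652,35) + (149,8)
…
step 8: (15070, 809)  from 1·(14269,766) + (801,43)
step 9: (74549, 4002)  from 4·(15070,809) + (14269,766)
step 10: (164168, 8813)  from 2·(74549,4002) + (15070,809)
step 11: (238717, 12815)  from 1·(164168,8813) + (74549,4002)
step 12: (402885, 21628)  from 1·(238717,12815) + (164168,8813)
step 13: (641602, 34443)  from 1·(402885,21628) + (238717,12815)
fundamental: x₁=641602, y₁=34443  (since 411653126404 − 347·1186320249 = 1)

641602 34443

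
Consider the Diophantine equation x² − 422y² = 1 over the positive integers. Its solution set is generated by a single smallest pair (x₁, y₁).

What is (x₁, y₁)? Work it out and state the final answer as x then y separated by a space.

7022501 341850

√422 → a₀=20, period (1,1,5,2,1,…,1,1,40); ℓ=14 even so k=13
a_0=20:  p_0=20·1+0=20,  q_0=20·0+1=1
a_1=1:  p_1=1·20+1=21,  q_1=1·1+0=1
a_2=1:  p_2=1·21+20=41,  q_2=1·1+1=2
…
a_4=2:  p_4=2·226+41=493,  q_4=2·11+2=24
…
a_6=3:  p_6=3·719+493=2650,  q_6=3·35+24=129
…
a_8=3:  p_8=3·53719+2650=163807,  q_8=3·2615+129=7974
…
a_10=2:  p_10=2·217526+163807=598859,  q_10=2·10589+7974=29152
a_11=5:  p_11=5·598859+217526=3211821,  q_11=5·29152+10589=156349
a_12=1:  p_12=1·3211821+598859=3810680,  q_12=1·156349+29152=185501
a_13=1:  p_13=1·3810680+3211821=7022501,  q_13=1·185501+156349=341850
fundamental: x₁=7022501, y₁=341850  (since 49315520295001 − 422·116861422500 = 1)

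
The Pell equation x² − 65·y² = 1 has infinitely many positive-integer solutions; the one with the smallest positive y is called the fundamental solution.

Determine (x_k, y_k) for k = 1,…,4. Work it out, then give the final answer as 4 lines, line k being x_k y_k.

√65 = [8; 16, …], period ℓ=1 (odd) → k=1
k=0  a_k=8  p_k/q_k = 8/1
k=1  a_k=16  p_k/q_k = 129/16
(x₁, y₁) = (129, 16);  129² − 65·16² = 1 ✓
n=2: (129,16)∘(129,16) = (129·129+65·16·16, 129·16+16·129) = (33281,4128)
n=3: (33281,4128)∘(129,16) = (129·33281+65·16·4128, 129·4128+16·33281) = (8586369,1065008)
n=4: (8586369,1065008)∘(129,16) = (129·8586369+65·16·1065008, 129·1065008+16·8586369) = (2215249921,274767936)

129 16
33281 4128
8586369 1065008
2215249921 274767936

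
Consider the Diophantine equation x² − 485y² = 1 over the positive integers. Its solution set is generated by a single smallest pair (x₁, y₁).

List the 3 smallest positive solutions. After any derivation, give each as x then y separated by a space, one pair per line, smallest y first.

969 44
1877921 85272
3639409929 165257092

√485 → a₀=22, period (44); ℓ=1 odd so k=1
k=0  a_k=22  p_k/q_k = 22/1
k=1  a_k=44  p_k/q_k = 969/44
→ (969, 44).  Check: 969²=938961, 485·44²=938960, difference 1.
n=2: (969,44)∘(969,44) = (969·969+485·44·44, 969·44+44·969) = (1877921,85272)
n=3: (1877921,85272)∘(969,44) = (969·1877921+485·44·85272, 969·85272+44·1877921) = (3639409929,165257092)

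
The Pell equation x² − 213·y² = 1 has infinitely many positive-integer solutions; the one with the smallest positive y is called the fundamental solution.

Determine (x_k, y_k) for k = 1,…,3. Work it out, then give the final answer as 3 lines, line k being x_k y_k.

194399 13320
75581942401 5178789360
29386108041429599 2013502945575960

√213 = [14; 1,1,2,6,1,8,1,6,2,1,1,28, …], period ℓ=12 (even) → k=11
a_0=14:  p_0=14·1+0=14,  q_0=14·0+1=1
…
a_2=1:  p_2=1·15+14=29,  q_2=1·1+1=2
a_3=2:  p_3=2·29+15=73,  q_3=2·2+1=5
…
a_5=1:  p_5=1·467+73=540,  q_5=1·32+5=37
…
a_7=1:  p_7=1·4787+540=5327,  q_7=1·328+37=365
…
a_9=2:  p_9=2·36749+5327=78825,  q_9=2·2518+365=5401
a_10=1:  p_10=1·78825+36749=115574,  q_10=1·5401+2518=7919
a_11=1:  p_11=1·115574+78825=194399,  q_11=1·7919+5401=13320
(x₁, y₁) = (194399, 13320);  194399² − 213·13320² = 1 ✓
(x_2, y_2) = (194399·194399 + 213·13320·13320, 194399·13320 + 13320·194399) = (75581942401, 5178789360)
(x_3, y_3) = (194399·75581942401 + 213·13320·5178789360, 194399·5178789360 + 13320·75581942401) = (29386108041429599, 2013502945575960)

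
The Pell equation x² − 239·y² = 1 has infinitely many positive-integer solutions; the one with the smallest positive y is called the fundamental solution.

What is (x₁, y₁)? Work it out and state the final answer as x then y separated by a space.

√239 = [15; 2,5,1,2,4,15,4,2,1,5,2,30, …], period ℓ=12 (even) → k=11
i=0: a=15 ⇒ p=15, q=1
…
i=2: a=5 ⇒ p=170, q=11
i=3: a=1 ⇒ p=201, q=13
…
i=7: a=4 ⇒ p=154117, q=9969
…
i=9: a=1 ⇒ p=500258, q=32359
i=10: a=5 ⇒ p=2847431, q=184185
i=11: a=2 ⇒ p=6195120, q=400729
fundamental: x₁=6195120, y₁=400729  (since 38379511814400 − 239·160583731441 = 1)

6195120 400729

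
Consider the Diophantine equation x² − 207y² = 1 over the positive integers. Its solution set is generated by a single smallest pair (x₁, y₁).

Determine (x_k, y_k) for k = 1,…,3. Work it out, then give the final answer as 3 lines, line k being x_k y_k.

[14; 2,1,1,2,1,1,2,28] for √207; ℓ=8 ⇒ convergent index 7
a_0=14:  p_0=14·1+0=14,  q_0=14·0+1=1
…
a_4=2:  p_4=2·72+43=187,  q_4=2·5+3=13
…
a_6=1:  p_6=1·259+187=446,  q_6=1·18+13=31
a_7=2:  p_7=2·446+259=1151,  q_7=2·31+18=80
fundamental: x₁=1151, y₁=80  (since 1324801 − 207·6400 = 1)
(1151+80√207)^2 = 2649601 + 184160√207
(1151+80√207)^3 = 6099380351 + 423936240√207

1151 80
2649601 184160
6099380351 423936240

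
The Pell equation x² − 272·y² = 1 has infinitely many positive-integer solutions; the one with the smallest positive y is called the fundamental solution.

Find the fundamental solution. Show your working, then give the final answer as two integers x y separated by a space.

√272 = [16; 2,32, …], period ℓ=2 (even) → k=1
i=0: a=16 ⇒ p=16, q=1
i=1: a=2 ⇒ p=33, q=2
→ (33, 2).  Check: 33²=1089, 272·2²=1088, difference 1.

33 2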